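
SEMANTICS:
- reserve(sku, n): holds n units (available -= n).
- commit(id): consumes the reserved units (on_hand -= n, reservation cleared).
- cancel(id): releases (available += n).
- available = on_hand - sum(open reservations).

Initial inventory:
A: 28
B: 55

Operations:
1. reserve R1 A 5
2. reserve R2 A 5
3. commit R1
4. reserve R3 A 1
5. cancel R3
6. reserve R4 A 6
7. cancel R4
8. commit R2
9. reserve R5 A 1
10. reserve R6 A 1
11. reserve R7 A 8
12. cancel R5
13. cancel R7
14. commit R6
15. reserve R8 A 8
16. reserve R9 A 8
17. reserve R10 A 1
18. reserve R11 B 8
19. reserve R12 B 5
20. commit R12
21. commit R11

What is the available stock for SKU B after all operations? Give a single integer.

Answer: 42

Derivation:
Step 1: reserve R1 A 5 -> on_hand[A=28 B=55] avail[A=23 B=55] open={R1}
Step 2: reserve R2 A 5 -> on_hand[A=28 B=55] avail[A=18 B=55] open={R1,R2}
Step 3: commit R1 -> on_hand[A=23 B=55] avail[A=18 B=55] open={R2}
Step 4: reserve R3 A 1 -> on_hand[A=23 B=55] avail[A=17 B=55] open={R2,R3}
Step 5: cancel R3 -> on_hand[A=23 B=55] avail[A=18 B=55] open={R2}
Step 6: reserve R4 A 6 -> on_hand[A=23 B=55] avail[A=12 B=55] open={R2,R4}
Step 7: cancel R4 -> on_hand[A=23 B=55] avail[A=18 B=55] open={R2}
Step 8: commit R2 -> on_hand[A=18 B=55] avail[A=18 B=55] open={}
Step 9: reserve R5 A 1 -> on_hand[A=18 B=55] avail[A=17 B=55] open={R5}
Step 10: reserve R6 A 1 -> on_hand[A=18 B=55] avail[A=16 B=55] open={R5,R6}
Step 11: reserve R7 A 8 -> on_hand[A=18 B=55] avail[A=8 B=55] open={R5,R6,R7}
Step 12: cancel R5 -> on_hand[A=18 B=55] avail[A=9 B=55] open={R6,R7}
Step 13: cancel R7 -> on_hand[A=18 B=55] avail[A=17 B=55] open={R6}
Step 14: commit R6 -> on_hand[A=17 B=55] avail[A=17 B=55] open={}
Step 15: reserve R8 A 8 -> on_hand[A=17 B=55] avail[A=9 B=55] open={R8}
Step 16: reserve R9 A 8 -> on_hand[A=17 B=55] avail[A=1 B=55] open={R8,R9}
Step 17: reserve R10 A 1 -> on_hand[A=17 B=55] avail[A=0 B=55] open={R10,R8,R9}
Step 18: reserve R11 B 8 -> on_hand[A=17 B=55] avail[A=0 B=47] open={R10,R11,R8,R9}
Step 19: reserve R12 B 5 -> on_hand[A=17 B=55] avail[A=0 B=42] open={R10,R11,R12,R8,R9}
Step 20: commit R12 -> on_hand[A=17 B=50] avail[A=0 B=42] open={R10,R11,R8,R9}
Step 21: commit R11 -> on_hand[A=17 B=42] avail[A=0 B=42] open={R10,R8,R9}
Final available[B] = 42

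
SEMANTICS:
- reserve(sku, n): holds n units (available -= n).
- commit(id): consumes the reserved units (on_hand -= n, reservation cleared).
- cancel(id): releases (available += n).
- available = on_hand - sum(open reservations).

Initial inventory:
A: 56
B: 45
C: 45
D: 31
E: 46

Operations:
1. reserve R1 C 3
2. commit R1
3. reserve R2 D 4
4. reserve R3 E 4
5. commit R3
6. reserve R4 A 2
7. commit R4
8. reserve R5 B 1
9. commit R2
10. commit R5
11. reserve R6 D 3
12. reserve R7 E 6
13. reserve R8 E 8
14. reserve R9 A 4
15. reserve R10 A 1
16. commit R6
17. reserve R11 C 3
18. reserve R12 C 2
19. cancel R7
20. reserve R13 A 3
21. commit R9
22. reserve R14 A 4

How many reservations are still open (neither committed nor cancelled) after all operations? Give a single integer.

Answer: 6

Derivation:
Step 1: reserve R1 C 3 -> on_hand[A=56 B=45 C=45 D=31 E=46] avail[A=56 B=45 C=42 D=31 E=46] open={R1}
Step 2: commit R1 -> on_hand[A=56 B=45 C=42 D=31 E=46] avail[A=56 B=45 C=42 D=31 E=46] open={}
Step 3: reserve R2 D 4 -> on_hand[A=56 B=45 C=42 D=31 E=46] avail[A=56 B=45 C=42 D=27 E=46] open={R2}
Step 4: reserve R3 E 4 -> on_hand[A=56 B=45 C=42 D=31 E=46] avail[A=56 B=45 C=42 D=27 E=42] open={R2,R3}
Step 5: commit R3 -> on_hand[A=56 B=45 C=42 D=31 E=42] avail[A=56 B=45 C=42 D=27 E=42] open={R2}
Step 6: reserve R4 A 2 -> on_hand[A=56 B=45 C=42 D=31 E=42] avail[A=54 B=45 C=42 D=27 E=42] open={R2,R4}
Step 7: commit R4 -> on_hand[A=54 B=45 C=42 D=31 E=42] avail[A=54 B=45 C=42 D=27 E=42] open={R2}
Step 8: reserve R5 B 1 -> on_hand[A=54 B=45 C=42 D=31 E=42] avail[A=54 B=44 C=42 D=27 E=42] open={R2,R5}
Step 9: commit R2 -> on_hand[A=54 B=45 C=42 D=27 E=42] avail[A=54 B=44 C=42 D=27 E=42] open={R5}
Step 10: commit R5 -> on_hand[A=54 B=44 C=42 D=27 E=42] avail[A=54 B=44 C=42 D=27 E=42] open={}
Step 11: reserve R6 D 3 -> on_hand[A=54 B=44 C=42 D=27 E=42] avail[A=54 B=44 C=42 D=24 E=42] open={R6}
Step 12: reserve R7 E 6 -> on_hand[A=54 B=44 C=42 D=27 E=42] avail[A=54 B=44 C=42 D=24 E=36] open={R6,R7}
Step 13: reserve R8 E 8 -> on_hand[A=54 B=44 C=42 D=27 E=42] avail[A=54 B=44 C=42 D=24 E=28] open={R6,R7,R8}
Step 14: reserve R9 A 4 -> on_hand[A=54 B=44 C=42 D=27 E=42] avail[A=50 B=44 C=42 D=24 E=28] open={R6,R7,R8,R9}
Step 15: reserve R10 A 1 -> on_hand[A=54 B=44 C=42 D=27 E=42] avail[A=49 B=44 C=42 D=24 E=28] open={R10,R6,R7,R8,R9}
Step 16: commit R6 -> on_hand[A=54 B=44 C=42 D=24 E=42] avail[A=49 B=44 C=42 D=24 E=28] open={R10,R7,R8,R9}
Step 17: reserve R11 C 3 -> on_hand[A=54 B=44 C=42 D=24 E=42] avail[A=49 B=44 C=39 D=24 E=28] open={R10,R11,R7,R8,R9}
Step 18: reserve R12 C 2 -> on_hand[A=54 B=44 C=42 D=24 E=42] avail[A=49 B=44 C=37 D=24 E=28] open={R10,R11,R12,R7,R8,R9}
Step 19: cancel R7 -> on_hand[A=54 B=44 C=42 D=24 E=42] avail[A=49 B=44 C=37 D=24 E=34] open={R10,R11,R12,R8,R9}
Step 20: reserve R13 A 3 -> on_hand[A=54 B=44 C=42 D=24 E=42] avail[A=46 B=44 C=37 D=24 E=34] open={R10,R11,R12,R13,R8,R9}
Step 21: commit R9 -> on_hand[A=50 B=44 C=42 D=24 E=42] avail[A=46 B=44 C=37 D=24 E=34] open={R10,R11,R12,R13,R8}
Step 22: reserve R14 A 4 -> on_hand[A=50 B=44 C=42 D=24 E=42] avail[A=42 B=44 C=37 D=24 E=34] open={R10,R11,R12,R13,R14,R8}
Open reservations: ['R10', 'R11', 'R12', 'R13', 'R14', 'R8'] -> 6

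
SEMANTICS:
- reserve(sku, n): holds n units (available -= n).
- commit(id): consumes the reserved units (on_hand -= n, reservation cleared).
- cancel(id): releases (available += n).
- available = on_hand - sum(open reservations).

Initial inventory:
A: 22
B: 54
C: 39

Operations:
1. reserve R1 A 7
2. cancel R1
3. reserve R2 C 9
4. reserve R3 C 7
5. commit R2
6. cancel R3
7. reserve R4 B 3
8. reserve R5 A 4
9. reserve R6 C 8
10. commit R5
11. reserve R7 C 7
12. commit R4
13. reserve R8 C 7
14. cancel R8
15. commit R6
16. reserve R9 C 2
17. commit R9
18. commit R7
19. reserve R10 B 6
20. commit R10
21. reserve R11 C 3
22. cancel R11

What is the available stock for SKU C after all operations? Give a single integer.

Answer: 13

Derivation:
Step 1: reserve R1 A 7 -> on_hand[A=22 B=54 C=39] avail[A=15 B=54 C=39] open={R1}
Step 2: cancel R1 -> on_hand[A=22 B=54 C=39] avail[A=22 B=54 C=39] open={}
Step 3: reserve R2 C 9 -> on_hand[A=22 B=54 C=39] avail[A=22 B=54 C=30] open={R2}
Step 4: reserve R3 C 7 -> on_hand[A=22 B=54 C=39] avail[A=22 B=54 C=23] open={R2,R3}
Step 5: commit R2 -> on_hand[A=22 B=54 C=30] avail[A=22 B=54 C=23] open={R3}
Step 6: cancel R3 -> on_hand[A=22 B=54 C=30] avail[A=22 B=54 C=30] open={}
Step 7: reserve R4 B 3 -> on_hand[A=22 B=54 C=30] avail[A=22 B=51 C=30] open={R4}
Step 8: reserve R5 A 4 -> on_hand[A=22 B=54 C=30] avail[A=18 B=51 C=30] open={R4,R5}
Step 9: reserve R6 C 8 -> on_hand[A=22 B=54 C=30] avail[A=18 B=51 C=22] open={R4,R5,R6}
Step 10: commit R5 -> on_hand[A=18 B=54 C=30] avail[A=18 B=51 C=22] open={R4,R6}
Step 11: reserve R7 C 7 -> on_hand[A=18 B=54 C=30] avail[A=18 B=51 C=15] open={R4,R6,R7}
Step 12: commit R4 -> on_hand[A=18 B=51 C=30] avail[A=18 B=51 C=15] open={R6,R7}
Step 13: reserve R8 C 7 -> on_hand[A=18 B=51 C=30] avail[A=18 B=51 C=8] open={R6,R7,R8}
Step 14: cancel R8 -> on_hand[A=18 B=51 C=30] avail[A=18 B=51 C=15] open={R6,R7}
Step 15: commit R6 -> on_hand[A=18 B=51 C=22] avail[A=18 B=51 C=15] open={R7}
Step 16: reserve R9 C 2 -> on_hand[A=18 B=51 C=22] avail[A=18 B=51 C=13] open={R7,R9}
Step 17: commit R9 -> on_hand[A=18 B=51 C=20] avail[A=18 B=51 C=13] open={R7}
Step 18: commit R7 -> on_hand[A=18 B=51 C=13] avail[A=18 B=51 C=13] open={}
Step 19: reserve R10 B 6 -> on_hand[A=18 B=51 C=13] avail[A=18 B=45 C=13] open={R10}
Step 20: commit R10 -> on_hand[A=18 B=45 C=13] avail[A=18 B=45 C=13] open={}
Step 21: reserve R11 C 3 -> on_hand[A=18 B=45 C=13] avail[A=18 B=45 C=10] open={R11}
Step 22: cancel R11 -> on_hand[A=18 B=45 C=13] avail[A=18 B=45 C=13] open={}
Final available[C] = 13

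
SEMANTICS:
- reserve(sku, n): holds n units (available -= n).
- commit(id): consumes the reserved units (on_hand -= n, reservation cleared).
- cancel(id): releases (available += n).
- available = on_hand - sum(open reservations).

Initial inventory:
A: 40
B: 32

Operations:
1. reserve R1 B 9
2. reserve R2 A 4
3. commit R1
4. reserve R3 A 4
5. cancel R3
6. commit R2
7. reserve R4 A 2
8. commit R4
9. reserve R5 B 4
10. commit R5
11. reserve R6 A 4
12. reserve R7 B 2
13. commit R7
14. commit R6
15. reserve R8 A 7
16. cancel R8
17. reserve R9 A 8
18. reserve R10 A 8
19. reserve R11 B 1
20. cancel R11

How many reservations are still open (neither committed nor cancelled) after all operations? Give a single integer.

Step 1: reserve R1 B 9 -> on_hand[A=40 B=32] avail[A=40 B=23] open={R1}
Step 2: reserve R2 A 4 -> on_hand[A=40 B=32] avail[A=36 B=23] open={R1,R2}
Step 3: commit R1 -> on_hand[A=40 B=23] avail[A=36 B=23] open={R2}
Step 4: reserve R3 A 4 -> on_hand[A=40 B=23] avail[A=32 B=23] open={R2,R3}
Step 5: cancel R3 -> on_hand[A=40 B=23] avail[A=36 B=23] open={R2}
Step 6: commit R2 -> on_hand[A=36 B=23] avail[A=36 B=23] open={}
Step 7: reserve R4 A 2 -> on_hand[A=36 B=23] avail[A=34 B=23] open={R4}
Step 8: commit R4 -> on_hand[A=34 B=23] avail[A=34 B=23] open={}
Step 9: reserve R5 B 4 -> on_hand[A=34 B=23] avail[A=34 B=19] open={R5}
Step 10: commit R5 -> on_hand[A=34 B=19] avail[A=34 B=19] open={}
Step 11: reserve R6 A 4 -> on_hand[A=34 B=19] avail[A=30 B=19] open={R6}
Step 12: reserve R7 B 2 -> on_hand[A=34 B=19] avail[A=30 B=17] open={R6,R7}
Step 13: commit R7 -> on_hand[A=34 B=17] avail[A=30 B=17] open={R6}
Step 14: commit R6 -> on_hand[A=30 B=17] avail[A=30 B=17] open={}
Step 15: reserve R8 A 7 -> on_hand[A=30 B=17] avail[A=23 B=17] open={R8}
Step 16: cancel R8 -> on_hand[A=30 B=17] avail[A=30 B=17] open={}
Step 17: reserve R9 A 8 -> on_hand[A=30 B=17] avail[A=22 B=17] open={R9}
Step 18: reserve R10 A 8 -> on_hand[A=30 B=17] avail[A=14 B=17] open={R10,R9}
Step 19: reserve R11 B 1 -> on_hand[A=30 B=17] avail[A=14 B=16] open={R10,R11,R9}
Step 20: cancel R11 -> on_hand[A=30 B=17] avail[A=14 B=17] open={R10,R9}
Open reservations: ['R10', 'R9'] -> 2

Answer: 2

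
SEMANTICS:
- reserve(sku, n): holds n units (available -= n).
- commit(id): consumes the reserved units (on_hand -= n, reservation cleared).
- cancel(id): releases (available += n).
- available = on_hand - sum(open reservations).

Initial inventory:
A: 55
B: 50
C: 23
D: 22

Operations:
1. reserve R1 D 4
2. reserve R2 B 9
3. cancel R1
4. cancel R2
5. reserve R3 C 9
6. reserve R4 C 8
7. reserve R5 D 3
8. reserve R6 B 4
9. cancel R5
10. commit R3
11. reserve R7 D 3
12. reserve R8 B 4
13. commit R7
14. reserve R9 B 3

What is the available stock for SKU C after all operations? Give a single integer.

Step 1: reserve R1 D 4 -> on_hand[A=55 B=50 C=23 D=22] avail[A=55 B=50 C=23 D=18] open={R1}
Step 2: reserve R2 B 9 -> on_hand[A=55 B=50 C=23 D=22] avail[A=55 B=41 C=23 D=18] open={R1,R2}
Step 3: cancel R1 -> on_hand[A=55 B=50 C=23 D=22] avail[A=55 B=41 C=23 D=22] open={R2}
Step 4: cancel R2 -> on_hand[A=55 B=50 C=23 D=22] avail[A=55 B=50 C=23 D=22] open={}
Step 5: reserve R3 C 9 -> on_hand[A=55 B=50 C=23 D=22] avail[A=55 B=50 C=14 D=22] open={R3}
Step 6: reserve R4 C 8 -> on_hand[A=55 B=50 C=23 D=22] avail[A=55 B=50 C=6 D=22] open={R3,R4}
Step 7: reserve R5 D 3 -> on_hand[A=55 B=50 C=23 D=22] avail[A=55 B=50 C=6 D=19] open={R3,R4,R5}
Step 8: reserve R6 B 4 -> on_hand[A=55 B=50 C=23 D=22] avail[A=55 B=46 C=6 D=19] open={R3,R4,R5,R6}
Step 9: cancel R5 -> on_hand[A=55 B=50 C=23 D=22] avail[A=55 B=46 C=6 D=22] open={R3,R4,R6}
Step 10: commit R3 -> on_hand[A=55 B=50 C=14 D=22] avail[A=55 B=46 C=6 D=22] open={R4,R6}
Step 11: reserve R7 D 3 -> on_hand[A=55 B=50 C=14 D=22] avail[A=55 B=46 C=6 D=19] open={R4,R6,R7}
Step 12: reserve R8 B 4 -> on_hand[A=55 B=50 C=14 D=22] avail[A=55 B=42 C=6 D=19] open={R4,R6,R7,R8}
Step 13: commit R7 -> on_hand[A=55 B=50 C=14 D=19] avail[A=55 B=42 C=6 D=19] open={R4,R6,R8}
Step 14: reserve R9 B 3 -> on_hand[A=55 B=50 C=14 D=19] avail[A=55 B=39 C=6 D=19] open={R4,R6,R8,R9}
Final available[C] = 6

Answer: 6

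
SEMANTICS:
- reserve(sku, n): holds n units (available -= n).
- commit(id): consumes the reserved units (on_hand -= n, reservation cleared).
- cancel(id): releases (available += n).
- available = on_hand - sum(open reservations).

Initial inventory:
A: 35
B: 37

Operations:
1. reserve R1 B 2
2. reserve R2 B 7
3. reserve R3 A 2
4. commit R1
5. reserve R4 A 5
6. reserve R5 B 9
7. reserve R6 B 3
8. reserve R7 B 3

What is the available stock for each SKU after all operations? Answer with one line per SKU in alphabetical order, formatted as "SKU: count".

Answer: A: 28
B: 13

Derivation:
Step 1: reserve R1 B 2 -> on_hand[A=35 B=37] avail[A=35 B=35] open={R1}
Step 2: reserve R2 B 7 -> on_hand[A=35 B=37] avail[A=35 B=28] open={R1,R2}
Step 3: reserve R3 A 2 -> on_hand[A=35 B=37] avail[A=33 B=28] open={R1,R2,R3}
Step 4: commit R1 -> on_hand[A=35 B=35] avail[A=33 B=28] open={R2,R3}
Step 5: reserve R4 A 5 -> on_hand[A=35 B=35] avail[A=28 B=28] open={R2,R3,R4}
Step 6: reserve R5 B 9 -> on_hand[A=35 B=35] avail[A=28 B=19] open={R2,R3,R4,R5}
Step 7: reserve R6 B 3 -> on_hand[A=35 B=35] avail[A=28 B=16] open={R2,R3,R4,R5,R6}
Step 8: reserve R7 B 3 -> on_hand[A=35 B=35] avail[A=28 B=13] open={R2,R3,R4,R5,R6,R7}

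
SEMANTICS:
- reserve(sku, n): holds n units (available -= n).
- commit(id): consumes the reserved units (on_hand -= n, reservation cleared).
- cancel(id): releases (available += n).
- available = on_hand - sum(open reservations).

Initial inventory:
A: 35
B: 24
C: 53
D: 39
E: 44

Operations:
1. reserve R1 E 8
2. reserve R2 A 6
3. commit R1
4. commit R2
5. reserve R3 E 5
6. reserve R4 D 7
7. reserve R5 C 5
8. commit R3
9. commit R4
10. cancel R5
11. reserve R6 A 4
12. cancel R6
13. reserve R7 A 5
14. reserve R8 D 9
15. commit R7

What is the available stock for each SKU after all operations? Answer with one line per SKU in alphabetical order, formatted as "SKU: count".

Answer: A: 24
B: 24
C: 53
D: 23
E: 31

Derivation:
Step 1: reserve R1 E 8 -> on_hand[A=35 B=24 C=53 D=39 E=44] avail[A=35 B=24 C=53 D=39 E=36] open={R1}
Step 2: reserve R2 A 6 -> on_hand[A=35 B=24 C=53 D=39 E=44] avail[A=29 B=24 C=53 D=39 E=36] open={R1,R2}
Step 3: commit R1 -> on_hand[A=35 B=24 C=53 D=39 E=36] avail[A=29 B=24 C=53 D=39 E=36] open={R2}
Step 4: commit R2 -> on_hand[A=29 B=24 C=53 D=39 E=36] avail[A=29 B=24 C=53 D=39 E=36] open={}
Step 5: reserve R3 E 5 -> on_hand[A=29 B=24 C=53 D=39 E=36] avail[A=29 B=24 C=53 D=39 E=31] open={R3}
Step 6: reserve R4 D 7 -> on_hand[A=29 B=24 C=53 D=39 E=36] avail[A=29 B=24 C=53 D=32 E=31] open={R3,R4}
Step 7: reserve R5 C 5 -> on_hand[A=29 B=24 C=53 D=39 E=36] avail[A=29 B=24 C=48 D=32 E=31] open={R3,R4,R5}
Step 8: commit R3 -> on_hand[A=29 B=24 C=53 D=39 E=31] avail[A=29 B=24 C=48 D=32 E=31] open={R4,R5}
Step 9: commit R4 -> on_hand[A=29 B=24 C=53 D=32 E=31] avail[A=29 B=24 C=48 D=32 E=31] open={R5}
Step 10: cancel R5 -> on_hand[A=29 B=24 C=53 D=32 E=31] avail[A=29 B=24 C=53 D=32 E=31] open={}
Step 11: reserve R6 A 4 -> on_hand[A=29 B=24 C=53 D=32 E=31] avail[A=25 B=24 C=53 D=32 E=31] open={R6}
Step 12: cancel R6 -> on_hand[A=29 B=24 C=53 D=32 E=31] avail[A=29 B=24 C=53 D=32 E=31] open={}
Step 13: reserve R7 A 5 -> on_hand[A=29 B=24 C=53 D=32 E=31] avail[A=24 B=24 C=53 D=32 E=31] open={R7}
Step 14: reserve R8 D 9 -> on_hand[A=29 B=24 C=53 D=32 E=31] avail[A=24 B=24 C=53 D=23 E=31] open={R7,R8}
Step 15: commit R7 -> on_hand[A=24 B=24 C=53 D=32 E=31] avail[A=24 B=24 C=53 D=23 E=31] open={R8}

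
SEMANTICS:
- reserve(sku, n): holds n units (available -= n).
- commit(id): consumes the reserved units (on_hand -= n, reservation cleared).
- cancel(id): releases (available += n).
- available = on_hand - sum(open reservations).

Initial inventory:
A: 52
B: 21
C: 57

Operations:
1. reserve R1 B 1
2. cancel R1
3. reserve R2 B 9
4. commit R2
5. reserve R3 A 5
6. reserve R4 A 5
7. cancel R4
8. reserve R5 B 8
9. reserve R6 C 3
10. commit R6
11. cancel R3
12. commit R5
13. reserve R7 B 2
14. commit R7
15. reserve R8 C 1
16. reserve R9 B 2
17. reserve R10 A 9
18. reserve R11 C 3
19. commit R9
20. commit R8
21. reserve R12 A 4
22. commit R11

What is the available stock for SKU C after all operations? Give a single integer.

Answer: 50

Derivation:
Step 1: reserve R1 B 1 -> on_hand[A=52 B=21 C=57] avail[A=52 B=20 C=57] open={R1}
Step 2: cancel R1 -> on_hand[A=52 B=21 C=57] avail[A=52 B=21 C=57] open={}
Step 3: reserve R2 B 9 -> on_hand[A=52 B=21 C=57] avail[A=52 B=12 C=57] open={R2}
Step 4: commit R2 -> on_hand[A=52 B=12 C=57] avail[A=52 B=12 C=57] open={}
Step 5: reserve R3 A 5 -> on_hand[A=52 B=12 C=57] avail[A=47 B=12 C=57] open={R3}
Step 6: reserve R4 A 5 -> on_hand[A=52 B=12 C=57] avail[A=42 B=12 C=57] open={R3,R4}
Step 7: cancel R4 -> on_hand[A=52 B=12 C=57] avail[A=47 B=12 C=57] open={R3}
Step 8: reserve R5 B 8 -> on_hand[A=52 B=12 C=57] avail[A=47 B=4 C=57] open={R3,R5}
Step 9: reserve R6 C 3 -> on_hand[A=52 B=12 C=57] avail[A=47 B=4 C=54] open={R3,R5,R6}
Step 10: commit R6 -> on_hand[A=52 B=12 C=54] avail[A=47 B=4 C=54] open={R3,R5}
Step 11: cancel R3 -> on_hand[A=52 B=12 C=54] avail[A=52 B=4 C=54] open={R5}
Step 12: commit R5 -> on_hand[A=52 B=4 C=54] avail[A=52 B=4 C=54] open={}
Step 13: reserve R7 B 2 -> on_hand[A=52 B=4 C=54] avail[A=52 B=2 C=54] open={R7}
Step 14: commit R7 -> on_hand[A=52 B=2 C=54] avail[A=52 B=2 C=54] open={}
Step 15: reserve R8 C 1 -> on_hand[A=52 B=2 C=54] avail[A=52 B=2 C=53] open={R8}
Step 16: reserve R9 B 2 -> on_hand[A=52 B=2 C=54] avail[A=52 B=0 C=53] open={R8,R9}
Step 17: reserve R10 A 9 -> on_hand[A=52 B=2 C=54] avail[A=43 B=0 C=53] open={R10,R8,R9}
Step 18: reserve R11 C 3 -> on_hand[A=52 B=2 C=54] avail[A=43 B=0 C=50] open={R10,R11,R8,R9}
Step 19: commit R9 -> on_hand[A=52 B=0 C=54] avail[A=43 B=0 C=50] open={R10,R11,R8}
Step 20: commit R8 -> on_hand[A=52 B=0 C=53] avail[A=43 B=0 C=50] open={R10,R11}
Step 21: reserve R12 A 4 -> on_hand[A=52 B=0 C=53] avail[A=39 B=0 C=50] open={R10,R11,R12}
Step 22: commit R11 -> on_hand[A=52 B=0 C=50] avail[A=39 B=0 C=50] open={R10,R12}
Final available[C] = 50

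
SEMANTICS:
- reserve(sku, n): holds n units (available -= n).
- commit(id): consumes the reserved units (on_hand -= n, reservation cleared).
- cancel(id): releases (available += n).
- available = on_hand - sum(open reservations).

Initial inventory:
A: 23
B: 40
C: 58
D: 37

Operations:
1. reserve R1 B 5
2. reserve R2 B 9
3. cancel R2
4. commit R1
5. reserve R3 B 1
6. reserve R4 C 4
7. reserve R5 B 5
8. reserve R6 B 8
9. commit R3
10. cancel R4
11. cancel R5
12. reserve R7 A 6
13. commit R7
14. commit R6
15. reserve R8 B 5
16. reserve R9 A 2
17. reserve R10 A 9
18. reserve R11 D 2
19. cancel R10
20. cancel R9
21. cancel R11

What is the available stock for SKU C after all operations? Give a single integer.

Answer: 58

Derivation:
Step 1: reserve R1 B 5 -> on_hand[A=23 B=40 C=58 D=37] avail[A=23 B=35 C=58 D=37] open={R1}
Step 2: reserve R2 B 9 -> on_hand[A=23 B=40 C=58 D=37] avail[A=23 B=26 C=58 D=37] open={R1,R2}
Step 3: cancel R2 -> on_hand[A=23 B=40 C=58 D=37] avail[A=23 B=35 C=58 D=37] open={R1}
Step 4: commit R1 -> on_hand[A=23 B=35 C=58 D=37] avail[A=23 B=35 C=58 D=37] open={}
Step 5: reserve R3 B 1 -> on_hand[A=23 B=35 C=58 D=37] avail[A=23 B=34 C=58 D=37] open={R3}
Step 6: reserve R4 C 4 -> on_hand[A=23 B=35 C=58 D=37] avail[A=23 B=34 C=54 D=37] open={R3,R4}
Step 7: reserve R5 B 5 -> on_hand[A=23 B=35 C=58 D=37] avail[A=23 B=29 C=54 D=37] open={R3,R4,R5}
Step 8: reserve R6 B 8 -> on_hand[A=23 B=35 C=58 D=37] avail[A=23 B=21 C=54 D=37] open={R3,R4,R5,R6}
Step 9: commit R3 -> on_hand[A=23 B=34 C=58 D=37] avail[A=23 B=21 C=54 D=37] open={R4,R5,R6}
Step 10: cancel R4 -> on_hand[A=23 B=34 C=58 D=37] avail[A=23 B=21 C=58 D=37] open={R5,R6}
Step 11: cancel R5 -> on_hand[A=23 B=34 C=58 D=37] avail[A=23 B=26 C=58 D=37] open={R6}
Step 12: reserve R7 A 6 -> on_hand[A=23 B=34 C=58 D=37] avail[A=17 B=26 C=58 D=37] open={R6,R7}
Step 13: commit R7 -> on_hand[A=17 B=34 C=58 D=37] avail[A=17 B=26 C=58 D=37] open={R6}
Step 14: commit R6 -> on_hand[A=17 B=26 C=58 D=37] avail[A=17 B=26 C=58 D=37] open={}
Step 15: reserve R8 B 5 -> on_hand[A=17 B=26 C=58 D=37] avail[A=17 B=21 C=58 D=37] open={R8}
Step 16: reserve R9 A 2 -> on_hand[A=17 B=26 C=58 D=37] avail[A=15 B=21 C=58 D=37] open={R8,R9}
Step 17: reserve R10 A 9 -> on_hand[A=17 B=26 C=58 D=37] avail[A=6 B=21 C=58 D=37] open={R10,R8,R9}
Step 18: reserve R11 D 2 -> on_hand[A=17 B=26 C=58 D=37] avail[A=6 B=21 C=58 D=35] open={R10,R11,R8,R9}
Step 19: cancel R10 -> on_hand[A=17 B=26 C=58 D=37] avail[A=15 B=21 C=58 D=35] open={R11,R8,R9}
Step 20: cancel R9 -> on_hand[A=17 B=26 C=58 D=37] avail[A=17 B=21 C=58 D=35] open={R11,R8}
Step 21: cancel R11 -> on_hand[A=17 B=26 C=58 D=37] avail[A=17 B=21 C=58 D=37] open={R8}
Final available[C] = 58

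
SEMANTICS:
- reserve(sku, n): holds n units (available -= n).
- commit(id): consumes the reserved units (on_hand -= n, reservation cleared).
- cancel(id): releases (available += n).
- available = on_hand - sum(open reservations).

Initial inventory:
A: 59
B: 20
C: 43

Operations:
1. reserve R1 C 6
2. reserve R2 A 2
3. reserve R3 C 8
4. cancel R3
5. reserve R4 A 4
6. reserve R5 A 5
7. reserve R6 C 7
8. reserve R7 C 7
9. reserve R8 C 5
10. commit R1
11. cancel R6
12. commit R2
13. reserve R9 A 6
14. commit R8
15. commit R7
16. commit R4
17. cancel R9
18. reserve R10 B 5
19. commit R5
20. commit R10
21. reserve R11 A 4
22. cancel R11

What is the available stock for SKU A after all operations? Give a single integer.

Step 1: reserve R1 C 6 -> on_hand[A=59 B=20 C=43] avail[A=59 B=20 C=37] open={R1}
Step 2: reserve R2 A 2 -> on_hand[A=59 B=20 C=43] avail[A=57 B=20 C=37] open={R1,R2}
Step 3: reserve R3 C 8 -> on_hand[A=59 B=20 C=43] avail[A=57 B=20 C=29] open={R1,R2,R3}
Step 4: cancel R3 -> on_hand[A=59 B=20 C=43] avail[A=57 B=20 C=37] open={R1,R2}
Step 5: reserve R4 A 4 -> on_hand[A=59 B=20 C=43] avail[A=53 B=20 C=37] open={R1,R2,R4}
Step 6: reserve R5 A 5 -> on_hand[A=59 B=20 C=43] avail[A=48 B=20 C=37] open={R1,R2,R4,R5}
Step 7: reserve R6 C 7 -> on_hand[A=59 B=20 C=43] avail[A=48 B=20 C=30] open={R1,R2,R4,R5,R6}
Step 8: reserve R7 C 7 -> on_hand[A=59 B=20 C=43] avail[A=48 B=20 C=23] open={R1,R2,R4,R5,R6,R7}
Step 9: reserve R8 C 5 -> on_hand[A=59 B=20 C=43] avail[A=48 B=20 C=18] open={R1,R2,R4,R5,R6,R7,R8}
Step 10: commit R1 -> on_hand[A=59 B=20 C=37] avail[A=48 B=20 C=18] open={R2,R4,R5,R6,R7,R8}
Step 11: cancel R6 -> on_hand[A=59 B=20 C=37] avail[A=48 B=20 C=25] open={R2,R4,R5,R7,R8}
Step 12: commit R2 -> on_hand[A=57 B=20 C=37] avail[A=48 B=20 C=25] open={R4,R5,R7,R8}
Step 13: reserve R9 A 6 -> on_hand[A=57 B=20 C=37] avail[A=42 B=20 C=25] open={R4,R5,R7,R8,R9}
Step 14: commit R8 -> on_hand[A=57 B=20 C=32] avail[A=42 B=20 C=25] open={R4,R5,R7,R9}
Step 15: commit R7 -> on_hand[A=57 B=20 C=25] avail[A=42 B=20 C=25] open={R4,R5,R9}
Step 16: commit R4 -> on_hand[A=53 B=20 C=25] avail[A=42 B=20 C=25] open={R5,R9}
Step 17: cancel R9 -> on_hand[A=53 B=20 C=25] avail[A=48 B=20 C=25] open={R5}
Step 18: reserve R10 B 5 -> on_hand[A=53 B=20 C=25] avail[A=48 B=15 C=25] open={R10,R5}
Step 19: commit R5 -> on_hand[A=48 B=20 C=25] avail[A=48 B=15 C=25] open={R10}
Step 20: commit R10 -> on_hand[A=48 B=15 C=25] avail[A=48 B=15 C=25] open={}
Step 21: reserve R11 A 4 -> on_hand[A=48 B=15 C=25] avail[A=44 B=15 C=25] open={R11}
Step 22: cancel R11 -> on_hand[A=48 B=15 C=25] avail[A=48 B=15 C=25] open={}
Final available[A] = 48

Answer: 48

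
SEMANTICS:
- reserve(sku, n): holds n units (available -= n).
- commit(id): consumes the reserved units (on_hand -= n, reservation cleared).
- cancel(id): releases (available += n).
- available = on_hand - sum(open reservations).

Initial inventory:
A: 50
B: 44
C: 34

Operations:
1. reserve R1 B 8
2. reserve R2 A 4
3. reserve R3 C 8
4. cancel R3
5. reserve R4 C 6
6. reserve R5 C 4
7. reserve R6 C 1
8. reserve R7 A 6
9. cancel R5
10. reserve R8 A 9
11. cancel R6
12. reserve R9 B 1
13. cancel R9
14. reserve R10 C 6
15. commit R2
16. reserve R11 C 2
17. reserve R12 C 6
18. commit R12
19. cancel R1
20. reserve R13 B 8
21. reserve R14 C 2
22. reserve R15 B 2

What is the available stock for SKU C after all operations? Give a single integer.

Answer: 12

Derivation:
Step 1: reserve R1 B 8 -> on_hand[A=50 B=44 C=34] avail[A=50 B=36 C=34] open={R1}
Step 2: reserve R2 A 4 -> on_hand[A=50 B=44 C=34] avail[A=46 B=36 C=34] open={R1,R2}
Step 3: reserve R3 C 8 -> on_hand[A=50 B=44 C=34] avail[A=46 B=36 C=26] open={R1,R2,R3}
Step 4: cancel R3 -> on_hand[A=50 B=44 C=34] avail[A=46 B=36 C=34] open={R1,R2}
Step 5: reserve R4 C 6 -> on_hand[A=50 B=44 C=34] avail[A=46 B=36 C=28] open={R1,R2,R4}
Step 6: reserve R5 C 4 -> on_hand[A=50 B=44 C=34] avail[A=46 B=36 C=24] open={R1,R2,R4,R5}
Step 7: reserve R6 C 1 -> on_hand[A=50 B=44 C=34] avail[A=46 B=36 C=23] open={R1,R2,R4,R5,R6}
Step 8: reserve R7 A 6 -> on_hand[A=50 B=44 C=34] avail[A=40 B=36 C=23] open={R1,R2,R4,R5,R6,R7}
Step 9: cancel R5 -> on_hand[A=50 B=44 C=34] avail[A=40 B=36 C=27] open={R1,R2,R4,R6,R7}
Step 10: reserve R8 A 9 -> on_hand[A=50 B=44 C=34] avail[A=31 B=36 C=27] open={R1,R2,R4,R6,R7,R8}
Step 11: cancel R6 -> on_hand[A=50 B=44 C=34] avail[A=31 B=36 C=28] open={R1,R2,R4,R7,R8}
Step 12: reserve R9 B 1 -> on_hand[A=50 B=44 C=34] avail[A=31 B=35 C=28] open={R1,R2,R4,R7,R8,R9}
Step 13: cancel R9 -> on_hand[A=50 B=44 C=34] avail[A=31 B=36 C=28] open={R1,R2,R4,R7,R8}
Step 14: reserve R10 C 6 -> on_hand[A=50 B=44 C=34] avail[A=31 B=36 C=22] open={R1,R10,R2,R4,R7,R8}
Step 15: commit R2 -> on_hand[A=46 B=44 C=34] avail[A=31 B=36 C=22] open={R1,R10,R4,R7,R8}
Step 16: reserve R11 C 2 -> on_hand[A=46 B=44 C=34] avail[A=31 B=36 C=20] open={R1,R10,R11,R4,R7,R8}
Step 17: reserve R12 C 6 -> on_hand[A=46 B=44 C=34] avail[A=31 B=36 C=14] open={R1,R10,R11,R12,R4,R7,R8}
Step 18: commit R12 -> on_hand[A=46 B=44 C=28] avail[A=31 B=36 C=14] open={R1,R10,R11,R4,R7,R8}
Step 19: cancel R1 -> on_hand[A=46 B=44 C=28] avail[A=31 B=44 C=14] open={R10,R11,R4,R7,R8}
Step 20: reserve R13 B 8 -> on_hand[A=46 B=44 C=28] avail[A=31 B=36 C=14] open={R10,R11,R13,R4,R7,R8}
Step 21: reserve R14 C 2 -> on_hand[A=46 B=44 C=28] avail[A=31 B=36 C=12] open={R10,R11,R13,R14,R4,R7,R8}
Step 22: reserve R15 B 2 -> on_hand[A=46 B=44 C=28] avail[A=31 B=34 C=12] open={R10,R11,R13,R14,R15,R4,R7,R8}
Final available[C] = 12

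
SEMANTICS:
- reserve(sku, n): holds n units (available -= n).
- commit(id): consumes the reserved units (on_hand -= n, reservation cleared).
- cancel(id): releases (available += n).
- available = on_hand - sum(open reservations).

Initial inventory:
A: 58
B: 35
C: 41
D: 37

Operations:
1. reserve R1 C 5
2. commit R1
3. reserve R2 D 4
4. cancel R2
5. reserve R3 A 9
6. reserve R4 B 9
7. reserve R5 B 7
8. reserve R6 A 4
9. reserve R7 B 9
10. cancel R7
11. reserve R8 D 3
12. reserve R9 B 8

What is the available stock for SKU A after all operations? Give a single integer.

Answer: 45

Derivation:
Step 1: reserve R1 C 5 -> on_hand[A=58 B=35 C=41 D=37] avail[A=58 B=35 C=36 D=37] open={R1}
Step 2: commit R1 -> on_hand[A=58 B=35 C=36 D=37] avail[A=58 B=35 C=36 D=37] open={}
Step 3: reserve R2 D 4 -> on_hand[A=58 B=35 C=36 D=37] avail[A=58 B=35 C=36 D=33] open={R2}
Step 4: cancel R2 -> on_hand[A=58 B=35 C=36 D=37] avail[A=58 B=35 C=36 D=37] open={}
Step 5: reserve R3 A 9 -> on_hand[A=58 B=35 C=36 D=37] avail[A=49 B=35 C=36 D=37] open={R3}
Step 6: reserve R4 B 9 -> on_hand[A=58 B=35 C=36 D=37] avail[A=49 B=26 C=36 D=37] open={R3,R4}
Step 7: reserve R5 B 7 -> on_hand[A=58 B=35 C=36 D=37] avail[A=49 B=19 C=36 D=37] open={R3,R4,R5}
Step 8: reserve R6 A 4 -> on_hand[A=58 B=35 C=36 D=37] avail[A=45 B=19 C=36 D=37] open={R3,R4,R5,R6}
Step 9: reserve R7 B 9 -> on_hand[A=58 B=35 C=36 D=37] avail[A=45 B=10 C=36 D=37] open={R3,R4,R5,R6,R7}
Step 10: cancel R7 -> on_hand[A=58 B=35 C=36 D=37] avail[A=45 B=19 C=36 D=37] open={R3,R4,R5,R6}
Step 11: reserve R8 D 3 -> on_hand[A=58 B=35 C=36 D=37] avail[A=45 B=19 C=36 D=34] open={R3,R4,R5,R6,R8}
Step 12: reserve R9 B 8 -> on_hand[A=58 B=35 C=36 D=37] avail[A=45 B=11 C=36 D=34] open={R3,R4,R5,R6,R8,R9}
Final available[A] = 45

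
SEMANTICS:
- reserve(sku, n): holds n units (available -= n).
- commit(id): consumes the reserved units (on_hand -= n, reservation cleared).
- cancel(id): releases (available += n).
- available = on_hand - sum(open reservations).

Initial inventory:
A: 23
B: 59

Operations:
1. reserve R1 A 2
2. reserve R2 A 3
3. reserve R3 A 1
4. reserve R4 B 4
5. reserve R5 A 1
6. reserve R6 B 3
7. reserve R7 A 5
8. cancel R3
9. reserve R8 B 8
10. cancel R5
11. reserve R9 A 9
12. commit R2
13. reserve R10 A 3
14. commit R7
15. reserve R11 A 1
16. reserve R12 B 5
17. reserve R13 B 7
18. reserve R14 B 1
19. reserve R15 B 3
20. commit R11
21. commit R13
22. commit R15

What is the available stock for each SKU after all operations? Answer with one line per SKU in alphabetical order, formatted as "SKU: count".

Step 1: reserve R1 A 2 -> on_hand[A=23 B=59] avail[A=21 B=59] open={R1}
Step 2: reserve R2 A 3 -> on_hand[A=23 B=59] avail[A=18 B=59] open={R1,R2}
Step 3: reserve R3 A 1 -> on_hand[A=23 B=59] avail[A=17 B=59] open={R1,R2,R3}
Step 4: reserve R4 B 4 -> on_hand[A=23 B=59] avail[A=17 B=55] open={R1,R2,R3,R4}
Step 5: reserve R5 A 1 -> on_hand[A=23 B=59] avail[A=16 B=55] open={R1,R2,R3,R4,R5}
Step 6: reserve R6 B 3 -> on_hand[A=23 B=59] avail[A=16 B=52] open={R1,R2,R3,R4,R5,R6}
Step 7: reserve R7 A 5 -> on_hand[A=23 B=59] avail[A=11 B=52] open={R1,R2,R3,R4,R5,R6,R7}
Step 8: cancel R3 -> on_hand[A=23 B=59] avail[A=12 B=52] open={R1,R2,R4,R5,R6,R7}
Step 9: reserve R8 B 8 -> on_hand[A=23 B=59] avail[A=12 B=44] open={R1,R2,R4,R5,R6,R7,R8}
Step 10: cancel R5 -> on_hand[A=23 B=59] avail[A=13 B=44] open={R1,R2,R4,R6,R7,R8}
Step 11: reserve R9 A 9 -> on_hand[A=23 B=59] avail[A=4 B=44] open={R1,R2,R4,R6,R7,R8,R9}
Step 12: commit R2 -> on_hand[A=20 B=59] avail[A=4 B=44] open={R1,R4,R6,R7,R8,R9}
Step 13: reserve R10 A 3 -> on_hand[A=20 B=59] avail[A=1 B=44] open={R1,R10,R4,R6,R7,R8,R9}
Step 14: commit R7 -> on_hand[A=15 B=59] avail[A=1 B=44] open={R1,R10,R4,R6,R8,R9}
Step 15: reserve R11 A 1 -> on_hand[A=15 B=59] avail[A=0 B=44] open={R1,R10,R11,R4,R6,R8,R9}
Step 16: reserve R12 B 5 -> on_hand[A=15 B=59] avail[A=0 B=39] open={R1,R10,R11,R12,R4,R6,R8,R9}
Step 17: reserve R13 B 7 -> on_hand[A=15 B=59] avail[A=0 B=32] open={R1,R10,R11,R12,R13,R4,R6,R8,R9}
Step 18: reserve R14 B 1 -> on_hand[A=15 B=59] avail[A=0 B=31] open={R1,R10,R11,R12,R13,R14,R4,R6,R8,R9}
Step 19: reserve R15 B 3 -> on_hand[A=15 B=59] avail[A=0 B=28] open={R1,R10,R11,R12,R13,R14,R15,R4,R6,R8,R9}
Step 20: commit R11 -> on_hand[A=14 B=59] avail[A=0 B=28] open={R1,R10,R12,R13,R14,R15,R4,R6,R8,R9}
Step 21: commit R13 -> on_hand[A=14 B=52] avail[A=0 B=28] open={R1,R10,R12,R14,R15,R4,R6,R8,R9}
Step 22: commit R15 -> on_hand[A=14 B=49] avail[A=0 B=28] open={R1,R10,R12,R14,R4,R6,R8,R9}

Answer: A: 0
B: 28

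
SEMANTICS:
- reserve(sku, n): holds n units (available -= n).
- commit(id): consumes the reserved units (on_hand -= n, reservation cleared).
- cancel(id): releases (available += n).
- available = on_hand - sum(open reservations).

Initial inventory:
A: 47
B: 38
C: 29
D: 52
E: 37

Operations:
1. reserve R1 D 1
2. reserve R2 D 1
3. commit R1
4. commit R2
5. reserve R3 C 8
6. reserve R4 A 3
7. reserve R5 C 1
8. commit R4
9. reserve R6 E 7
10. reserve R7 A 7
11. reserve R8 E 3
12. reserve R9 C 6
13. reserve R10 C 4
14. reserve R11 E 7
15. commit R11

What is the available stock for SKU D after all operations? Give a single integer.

Answer: 50

Derivation:
Step 1: reserve R1 D 1 -> on_hand[A=47 B=38 C=29 D=52 E=37] avail[A=47 B=38 C=29 D=51 E=37] open={R1}
Step 2: reserve R2 D 1 -> on_hand[A=47 B=38 C=29 D=52 E=37] avail[A=47 B=38 C=29 D=50 E=37] open={R1,R2}
Step 3: commit R1 -> on_hand[A=47 B=38 C=29 D=51 E=37] avail[A=47 B=38 C=29 D=50 E=37] open={R2}
Step 4: commit R2 -> on_hand[A=47 B=38 C=29 D=50 E=37] avail[A=47 B=38 C=29 D=50 E=37] open={}
Step 5: reserve R3 C 8 -> on_hand[A=47 B=38 C=29 D=50 E=37] avail[A=47 B=38 C=21 D=50 E=37] open={R3}
Step 6: reserve R4 A 3 -> on_hand[A=47 B=38 C=29 D=50 E=37] avail[A=44 B=38 C=21 D=50 E=37] open={R3,R4}
Step 7: reserve R5 C 1 -> on_hand[A=47 B=38 C=29 D=50 E=37] avail[A=44 B=38 C=20 D=50 E=37] open={R3,R4,R5}
Step 8: commit R4 -> on_hand[A=44 B=38 C=29 D=50 E=37] avail[A=44 B=38 C=20 D=50 E=37] open={R3,R5}
Step 9: reserve R6 E 7 -> on_hand[A=44 B=38 C=29 D=50 E=37] avail[A=44 B=38 C=20 D=50 E=30] open={R3,R5,R6}
Step 10: reserve R7 A 7 -> on_hand[A=44 B=38 C=29 D=50 E=37] avail[A=37 B=38 C=20 D=50 E=30] open={R3,R5,R6,R7}
Step 11: reserve R8 E 3 -> on_hand[A=44 B=38 C=29 D=50 E=37] avail[A=37 B=38 C=20 D=50 E=27] open={R3,R5,R6,R7,R8}
Step 12: reserve R9 C 6 -> on_hand[A=44 B=38 C=29 D=50 E=37] avail[A=37 B=38 C=14 D=50 E=27] open={R3,R5,R6,R7,R8,R9}
Step 13: reserve R10 C 4 -> on_hand[A=44 B=38 C=29 D=50 E=37] avail[A=37 B=38 C=10 D=50 E=27] open={R10,R3,R5,R6,R7,R8,R9}
Step 14: reserve R11 E 7 -> on_hand[A=44 B=38 C=29 D=50 E=37] avail[A=37 B=38 C=10 D=50 E=20] open={R10,R11,R3,R5,R6,R7,R8,R9}
Step 15: commit R11 -> on_hand[A=44 B=38 C=29 D=50 E=30] avail[A=37 B=38 C=10 D=50 E=20] open={R10,R3,R5,R6,R7,R8,R9}
Final available[D] = 50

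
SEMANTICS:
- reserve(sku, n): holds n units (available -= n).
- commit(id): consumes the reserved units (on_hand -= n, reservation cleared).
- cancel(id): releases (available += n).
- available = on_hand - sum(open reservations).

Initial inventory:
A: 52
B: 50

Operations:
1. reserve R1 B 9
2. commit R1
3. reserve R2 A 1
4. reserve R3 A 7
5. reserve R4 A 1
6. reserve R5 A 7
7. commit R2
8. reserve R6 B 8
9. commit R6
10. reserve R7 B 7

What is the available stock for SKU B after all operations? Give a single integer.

Step 1: reserve R1 B 9 -> on_hand[A=52 B=50] avail[A=52 B=41] open={R1}
Step 2: commit R1 -> on_hand[A=52 B=41] avail[A=52 B=41] open={}
Step 3: reserve R2 A 1 -> on_hand[A=52 B=41] avail[A=51 B=41] open={R2}
Step 4: reserve R3 A 7 -> on_hand[A=52 B=41] avail[A=44 B=41] open={R2,R3}
Step 5: reserve R4 A 1 -> on_hand[A=52 B=41] avail[A=43 B=41] open={R2,R3,R4}
Step 6: reserve R5 A 7 -> on_hand[A=52 B=41] avail[A=36 B=41] open={R2,R3,R4,R5}
Step 7: commit R2 -> on_hand[A=51 B=41] avail[A=36 B=41] open={R3,R4,R5}
Step 8: reserve R6 B 8 -> on_hand[A=51 B=41] avail[A=36 B=33] open={R3,R4,R5,R6}
Step 9: commit R6 -> on_hand[A=51 B=33] avail[A=36 B=33] open={R3,R4,R5}
Step 10: reserve R7 B 7 -> on_hand[A=51 B=33] avail[A=36 B=26] open={R3,R4,R5,R7}
Final available[B] = 26

Answer: 26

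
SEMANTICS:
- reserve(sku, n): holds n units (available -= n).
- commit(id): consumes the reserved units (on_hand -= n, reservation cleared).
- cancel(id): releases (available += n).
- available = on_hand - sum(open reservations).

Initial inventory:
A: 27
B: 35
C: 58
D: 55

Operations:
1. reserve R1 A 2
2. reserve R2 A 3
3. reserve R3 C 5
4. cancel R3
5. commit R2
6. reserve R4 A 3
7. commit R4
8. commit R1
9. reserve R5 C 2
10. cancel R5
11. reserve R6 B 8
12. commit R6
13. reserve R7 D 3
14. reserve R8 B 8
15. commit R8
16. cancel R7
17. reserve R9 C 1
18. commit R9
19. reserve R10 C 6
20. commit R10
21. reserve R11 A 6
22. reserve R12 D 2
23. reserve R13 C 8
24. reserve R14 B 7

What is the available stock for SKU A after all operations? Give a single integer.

Step 1: reserve R1 A 2 -> on_hand[A=27 B=35 C=58 D=55] avail[A=25 B=35 C=58 D=55] open={R1}
Step 2: reserve R2 A 3 -> on_hand[A=27 B=35 C=58 D=55] avail[A=22 B=35 C=58 D=55] open={R1,R2}
Step 3: reserve R3 C 5 -> on_hand[A=27 B=35 C=58 D=55] avail[A=22 B=35 C=53 D=55] open={R1,R2,R3}
Step 4: cancel R3 -> on_hand[A=27 B=35 C=58 D=55] avail[A=22 B=35 C=58 D=55] open={R1,R2}
Step 5: commit R2 -> on_hand[A=24 B=35 C=58 D=55] avail[A=22 B=35 C=58 D=55] open={R1}
Step 6: reserve R4 A 3 -> on_hand[A=24 B=35 C=58 D=55] avail[A=19 B=35 C=58 D=55] open={R1,R4}
Step 7: commit R4 -> on_hand[A=21 B=35 C=58 D=55] avail[A=19 B=35 C=58 D=55] open={R1}
Step 8: commit R1 -> on_hand[A=19 B=35 C=58 D=55] avail[A=19 B=35 C=58 D=55] open={}
Step 9: reserve R5 C 2 -> on_hand[A=19 B=35 C=58 D=55] avail[A=19 B=35 C=56 D=55] open={R5}
Step 10: cancel R5 -> on_hand[A=19 B=35 C=58 D=55] avail[A=19 B=35 C=58 D=55] open={}
Step 11: reserve R6 B 8 -> on_hand[A=19 B=35 C=58 D=55] avail[A=19 B=27 C=58 D=55] open={R6}
Step 12: commit R6 -> on_hand[A=19 B=27 C=58 D=55] avail[A=19 B=27 C=58 D=55] open={}
Step 13: reserve R7 D 3 -> on_hand[A=19 B=27 C=58 D=55] avail[A=19 B=27 C=58 D=52] open={R7}
Step 14: reserve R8 B 8 -> on_hand[A=19 B=27 C=58 D=55] avail[A=19 B=19 C=58 D=52] open={R7,R8}
Step 15: commit R8 -> on_hand[A=19 B=19 C=58 D=55] avail[A=19 B=19 C=58 D=52] open={R7}
Step 16: cancel R7 -> on_hand[A=19 B=19 C=58 D=55] avail[A=19 B=19 C=58 D=55] open={}
Step 17: reserve R9 C 1 -> on_hand[A=19 B=19 C=58 D=55] avail[A=19 B=19 C=57 D=55] open={R9}
Step 18: commit R9 -> on_hand[A=19 B=19 C=57 D=55] avail[A=19 B=19 C=57 D=55] open={}
Step 19: reserve R10 C 6 -> on_hand[A=19 B=19 C=57 D=55] avail[A=19 B=19 C=51 D=55] open={R10}
Step 20: commit R10 -> on_hand[A=19 B=19 C=51 D=55] avail[A=19 B=19 C=51 D=55] open={}
Step 21: reserve R11 A 6 -> on_hand[A=19 B=19 C=51 D=55] avail[A=13 B=19 C=51 D=55] open={R11}
Step 22: reserve R12 D 2 -> on_hand[A=19 B=19 C=51 D=55] avail[A=13 B=19 C=51 D=53] open={R11,R12}
Step 23: reserve R13 C 8 -> on_hand[A=19 B=19 C=51 D=55] avail[A=13 B=19 C=43 D=53] open={R11,R12,R13}
Step 24: reserve R14 B 7 -> on_hand[A=19 B=19 C=51 D=55] avail[A=13 B=12 C=43 D=53] open={R11,R12,R13,R14}
Final available[A] = 13

Answer: 13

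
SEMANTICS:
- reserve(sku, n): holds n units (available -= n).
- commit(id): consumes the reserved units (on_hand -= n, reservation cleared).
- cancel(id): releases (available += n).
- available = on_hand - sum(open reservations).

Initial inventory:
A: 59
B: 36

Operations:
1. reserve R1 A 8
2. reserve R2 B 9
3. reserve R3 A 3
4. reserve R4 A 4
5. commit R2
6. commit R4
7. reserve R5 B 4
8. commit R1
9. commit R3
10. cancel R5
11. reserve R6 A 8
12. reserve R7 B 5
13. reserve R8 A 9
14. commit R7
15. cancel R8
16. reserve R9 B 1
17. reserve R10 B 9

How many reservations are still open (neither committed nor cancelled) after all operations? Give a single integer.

Step 1: reserve R1 A 8 -> on_hand[A=59 B=36] avail[A=51 B=36] open={R1}
Step 2: reserve R2 B 9 -> on_hand[A=59 B=36] avail[A=51 B=27] open={R1,R2}
Step 3: reserve R3 A 3 -> on_hand[A=59 B=36] avail[A=48 B=27] open={R1,R2,R3}
Step 4: reserve R4 A 4 -> on_hand[A=59 B=36] avail[A=44 B=27] open={R1,R2,R3,R4}
Step 5: commit R2 -> on_hand[A=59 B=27] avail[A=44 B=27] open={R1,R3,R4}
Step 6: commit R4 -> on_hand[A=55 B=27] avail[A=44 B=27] open={R1,R3}
Step 7: reserve R5 B 4 -> on_hand[A=55 B=27] avail[A=44 B=23] open={R1,R3,R5}
Step 8: commit R1 -> on_hand[A=47 B=27] avail[A=44 B=23] open={R3,R5}
Step 9: commit R3 -> on_hand[A=44 B=27] avail[A=44 B=23] open={R5}
Step 10: cancel R5 -> on_hand[A=44 B=27] avail[A=44 B=27] open={}
Step 11: reserve R6 A 8 -> on_hand[A=44 B=27] avail[A=36 B=27] open={R6}
Step 12: reserve R7 B 5 -> on_hand[A=44 B=27] avail[A=36 B=22] open={R6,R7}
Step 13: reserve R8 A 9 -> on_hand[A=44 B=27] avail[A=27 B=22] open={R6,R7,R8}
Step 14: commit R7 -> on_hand[A=44 B=22] avail[A=27 B=22] open={R6,R8}
Step 15: cancel R8 -> on_hand[A=44 B=22] avail[A=36 B=22] open={R6}
Step 16: reserve R9 B 1 -> on_hand[A=44 B=22] avail[A=36 B=21] open={R6,R9}
Step 17: reserve R10 B 9 -> on_hand[A=44 B=22] avail[A=36 B=12] open={R10,R6,R9}
Open reservations: ['R10', 'R6', 'R9'] -> 3

Answer: 3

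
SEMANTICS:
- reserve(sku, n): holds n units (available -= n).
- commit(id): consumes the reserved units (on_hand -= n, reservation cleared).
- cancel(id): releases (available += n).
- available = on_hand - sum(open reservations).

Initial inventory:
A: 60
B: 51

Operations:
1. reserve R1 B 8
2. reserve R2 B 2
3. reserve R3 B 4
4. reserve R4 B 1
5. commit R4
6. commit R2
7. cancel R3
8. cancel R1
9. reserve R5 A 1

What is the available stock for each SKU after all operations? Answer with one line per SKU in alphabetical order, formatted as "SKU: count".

Step 1: reserve R1 B 8 -> on_hand[A=60 B=51] avail[A=60 B=43] open={R1}
Step 2: reserve R2 B 2 -> on_hand[A=60 B=51] avail[A=60 B=41] open={R1,R2}
Step 3: reserve R3 B 4 -> on_hand[A=60 B=51] avail[A=60 B=37] open={R1,R2,R3}
Step 4: reserve R4 B 1 -> on_hand[A=60 B=51] avail[A=60 B=36] open={R1,R2,R3,R4}
Step 5: commit R4 -> on_hand[A=60 B=50] avail[A=60 B=36] open={R1,R2,R3}
Step 6: commit R2 -> on_hand[A=60 B=48] avail[A=60 B=36] open={R1,R3}
Step 7: cancel R3 -> on_hand[A=60 B=48] avail[A=60 B=40] open={R1}
Step 8: cancel R1 -> on_hand[A=60 B=48] avail[A=60 B=48] open={}
Step 9: reserve R5 A 1 -> on_hand[A=60 B=48] avail[A=59 B=48] open={R5}

Answer: A: 59
B: 48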